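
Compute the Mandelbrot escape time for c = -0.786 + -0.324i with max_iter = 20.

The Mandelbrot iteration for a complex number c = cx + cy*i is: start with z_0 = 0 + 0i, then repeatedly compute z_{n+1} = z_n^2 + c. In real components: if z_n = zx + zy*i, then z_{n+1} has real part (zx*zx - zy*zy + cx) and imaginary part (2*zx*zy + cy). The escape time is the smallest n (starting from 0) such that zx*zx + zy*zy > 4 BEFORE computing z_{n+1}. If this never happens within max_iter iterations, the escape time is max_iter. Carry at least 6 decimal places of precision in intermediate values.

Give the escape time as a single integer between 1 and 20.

z_0 = 0 + 0i, c = -0.7860 + -0.3240i
Iter 1: z = -0.7860 + -0.3240i, |z|^2 = 0.7228
Iter 2: z = -0.2732 + 0.1853i, |z|^2 = 0.1090
Iter 3: z = -0.7457 + -0.4253i, |z|^2 = 0.7369
Iter 4: z = -0.4107 + 0.3102i, |z|^2 = 0.2650
Iter 5: z = -0.7135 + -0.5789i, |z|^2 = 0.8442
Iter 6: z = -0.6119 + 0.5021i, |z|^2 = 0.6266
Iter 7: z = -0.6636 + -0.9385i, |z|^2 = 1.3211
Iter 8: z = -1.2264 + 0.9216i, |z|^2 = 2.3533
Iter 9: z = -0.1313 + -2.5844i, |z|^2 = 6.6965
Escaped at iteration 9

Answer: 9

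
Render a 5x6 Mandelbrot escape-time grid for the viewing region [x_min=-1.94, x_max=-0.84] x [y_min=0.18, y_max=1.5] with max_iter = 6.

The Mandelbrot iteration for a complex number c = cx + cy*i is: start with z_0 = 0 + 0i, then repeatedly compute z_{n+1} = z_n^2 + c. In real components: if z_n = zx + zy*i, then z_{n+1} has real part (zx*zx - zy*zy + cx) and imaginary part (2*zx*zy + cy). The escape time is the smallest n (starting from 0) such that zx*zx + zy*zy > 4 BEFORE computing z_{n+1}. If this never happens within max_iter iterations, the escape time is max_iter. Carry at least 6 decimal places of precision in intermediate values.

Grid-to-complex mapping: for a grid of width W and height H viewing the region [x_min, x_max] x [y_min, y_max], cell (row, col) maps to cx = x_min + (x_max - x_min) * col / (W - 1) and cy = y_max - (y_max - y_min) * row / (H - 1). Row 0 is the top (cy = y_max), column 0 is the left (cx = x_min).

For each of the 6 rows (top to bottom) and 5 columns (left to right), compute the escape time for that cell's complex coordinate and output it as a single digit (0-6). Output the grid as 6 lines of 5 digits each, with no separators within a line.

Answer: 11122
11223
12333
13334
23466
44666

Derivation:
(row=0, col=0): c = -1.9400 + 1.5000i → escape time 1
(row=0, col=1): c = -1.6650 + 1.5000i → escape time 1
(row=0, col=2): c = -1.3900 + 1.5000i → escape time 1
(row=0, col=3): c = -1.1150 + 1.5000i → escape time 2
(row=0, col=4): c = -0.8400 + 1.5000i → escape time 2
(row=1, col=0): c = -1.9400 + 1.2360i → escape time 1
(row=1, col=1): c = -1.6650 + 1.2360i → escape time 1
(row=1, col=2): c = -1.3900 + 1.2360i → escape time 2
(row=1, col=3): c = -1.1150 + 1.2360i → escape time 2
(row=1, col=4): c = -0.8400 + 1.2360i → escape time 3
(row=2, col=0): c = -1.9400 + 0.9720i → escape time 1
(row=2, col=1): c = -1.6650 + 0.9720i → escape time 2
(row=2, col=2): c = -1.3900 + 0.9720i → escape time 3
(row=2, col=3): c = -1.1150 + 0.9720i → escape time 3
(row=2, col=4): c = -0.8400 + 0.9720i → escape time 3
(row=3, col=0): c = -1.9400 + 0.7080i → escape time 1
(row=3, col=1): c = -1.6650 + 0.7080i → escape time 3
(row=3, col=2): c = -1.3900 + 0.7080i → escape time 3
(row=3, col=3): c = -1.1150 + 0.7080i → escape time 3
(row=3, col=4): c = -0.8400 + 0.7080i → escape time 4
(row=4, col=0): c = -1.9400 + 0.4440i → escape time 2
(row=4, col=1): c = -1.6650 + 0.4440i → escape time 3
(row=4, col=2): c = -1.3900 + 0.4440i → escape time 4
(row=4, col=3): c = -1.1150 + 0.4440i → escape time 6
(row=4, col=4): c = -0.8400 + 0.4440i → escape time 6
(row=5, col=0): c = -1.9400 + 0.1800i → escape time 4
(row=5, col=1): c = -1.6650 + 0.1800i → escape time 4
(row=5, col=2): c = -1.3900 + 0.1800i → escape time 6
(row=5, col=3): c = -1.1150 + 0.1800i → escape time 6
(row=5, col=4): c = -0.8400 + 0.1800i → escape time 6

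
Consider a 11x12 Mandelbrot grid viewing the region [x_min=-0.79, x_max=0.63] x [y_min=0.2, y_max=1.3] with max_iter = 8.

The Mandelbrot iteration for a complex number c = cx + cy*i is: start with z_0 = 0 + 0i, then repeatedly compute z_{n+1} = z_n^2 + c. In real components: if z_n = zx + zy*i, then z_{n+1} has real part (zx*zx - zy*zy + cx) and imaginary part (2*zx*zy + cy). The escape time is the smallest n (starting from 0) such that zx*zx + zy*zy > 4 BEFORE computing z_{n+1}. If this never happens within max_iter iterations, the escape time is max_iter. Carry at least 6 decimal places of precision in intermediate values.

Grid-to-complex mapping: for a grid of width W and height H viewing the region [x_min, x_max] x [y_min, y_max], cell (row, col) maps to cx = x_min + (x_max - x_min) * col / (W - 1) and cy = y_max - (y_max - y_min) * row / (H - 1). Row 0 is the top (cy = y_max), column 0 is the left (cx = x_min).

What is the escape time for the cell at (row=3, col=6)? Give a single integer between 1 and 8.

Answer: 4

Derivation:
z_0 = 0 + 0i, c = 0.0620 + 1.0000i
Iter 1: z = 0.0620 + 1.0000i, |z|^2 = 1.0038
Iter 2: z = -0.9342 + 1.1240i, |z|^2 = 2.1360
Iter 3: z = -0.3287 + -1.1000i, |z|^2 = 1.3180
Iter 4: z = -1.0399 + 1.7232i, |z|^2 = 4.0508
Escaped at iteration 4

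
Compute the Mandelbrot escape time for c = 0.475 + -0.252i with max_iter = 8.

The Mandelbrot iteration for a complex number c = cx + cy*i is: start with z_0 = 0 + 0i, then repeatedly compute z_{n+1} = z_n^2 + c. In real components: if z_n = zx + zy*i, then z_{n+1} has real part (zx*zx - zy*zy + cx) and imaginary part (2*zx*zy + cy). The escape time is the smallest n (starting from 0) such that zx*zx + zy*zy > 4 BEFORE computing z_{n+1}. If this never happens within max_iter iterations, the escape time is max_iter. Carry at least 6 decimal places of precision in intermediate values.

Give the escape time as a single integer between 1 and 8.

Answer: 6

Derivation:
z_0 = 0 + 0i, c = 0.4750 + -0.2520i
Iter 1: z = 0.4750 + -0.2520i, |z|^2 = 0.2891
Iter 2: z = 0.6371 + -0.4914i, |z|^2 = 0.6474
Iter 3: z = 0.6394 + -0.8782i, |z|^2 = 1.1801
Iter 4: z = 0.1127 + -1.3751i, |z|^2 = 1.9036
Iter 5: z = -1.4031 + -0.5620i, |z|^2 = 2.2847
Iter 6: z = 2.1279 + 1.3252i, |z|^2 = 6.2842
Escaped at iteration 6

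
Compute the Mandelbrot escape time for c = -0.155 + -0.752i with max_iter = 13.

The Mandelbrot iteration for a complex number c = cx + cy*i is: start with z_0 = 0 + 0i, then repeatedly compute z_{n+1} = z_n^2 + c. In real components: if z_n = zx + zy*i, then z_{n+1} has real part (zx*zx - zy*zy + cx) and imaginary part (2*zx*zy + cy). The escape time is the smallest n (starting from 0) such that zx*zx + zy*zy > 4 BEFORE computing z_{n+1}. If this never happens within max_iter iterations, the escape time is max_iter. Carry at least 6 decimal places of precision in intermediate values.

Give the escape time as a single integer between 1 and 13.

z_0 = 0 + 0i, c = -0.1550 + -0.7520i
Iter 1: z = -0.1550 + -0.7520i, |z|^2 = 0.5895
Iter 2: z = -0.6965 + -0.5189i, |z|^2 = 0.7543
Iter 3: z = 0.0608 + -0.0292i, |z|^2 = 0.0046
Iter 4: z = -0.1522 + -0.7556i, |z|^2 = 0.5940
Iter 5: z = -0.7027 + -0.5221i, |z|^2 = 0.7664
Iter 6: z = 0.0662 + -0.0183i, |z|^2 = 0.0047
Iter 7: z = -0.1509 + -0.7544i, |z|^2 = 0.5919
Iter 8: z = -0.7014 + -0.5242i, |z|^2 = 0.7667
Iter 9: z = 0.0621 + -0.0166i, |z|^2 = 0.0041
Iter 10: z = -0.1514 + -0.7541i, |z|^2 = 0.5915
Iter 11: z = -0.7007 + -0.5236i, |z|^2 = 0.7651
Iter 12: z = 0.0618 + -0.0182i, |z|^2 = 0.0041

Answer: 13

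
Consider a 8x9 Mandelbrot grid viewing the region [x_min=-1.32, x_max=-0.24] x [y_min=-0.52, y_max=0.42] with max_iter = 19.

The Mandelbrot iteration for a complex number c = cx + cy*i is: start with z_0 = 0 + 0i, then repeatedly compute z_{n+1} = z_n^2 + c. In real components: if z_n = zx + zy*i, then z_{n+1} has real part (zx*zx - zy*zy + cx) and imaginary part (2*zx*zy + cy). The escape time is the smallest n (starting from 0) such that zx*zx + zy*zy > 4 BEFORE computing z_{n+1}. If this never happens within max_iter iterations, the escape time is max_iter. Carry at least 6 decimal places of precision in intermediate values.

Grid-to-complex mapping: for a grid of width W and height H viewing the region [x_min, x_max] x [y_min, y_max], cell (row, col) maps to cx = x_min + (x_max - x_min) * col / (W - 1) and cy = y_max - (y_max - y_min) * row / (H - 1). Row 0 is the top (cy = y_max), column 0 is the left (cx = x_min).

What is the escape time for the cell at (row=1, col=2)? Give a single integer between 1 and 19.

Answer: 19

Derivation:
z_0 = 0 + 0i, c = -1.0114 + 0.3025i
Iter 1: z = -1.0114 + 0.3025i, |z|^2 = 1.1145
Iter 2: z = -0.0799 + -0.3094i, |z|^2 = 0.1021
Iter 3: z = -1.1008 + 0.3520i, |z|^2 = 1.3356
Iter 4: z = 0.0764 + -0.4724i, |z|^2 = 0.2290
Iter 5: z = -1.2287 + 0.2303i, |z|^2 = 1.5629
Iter 6: z = 0.4453 + -0.2635i, |z|^2 = 0.2678
Iter 7: z = -0.8826 + 0.0678i, |z|^2 = 0.7835
Iter 8: z = -0.2371 + 0.1828i, |z|^2 = 0.0897
Iter 9: z = -0.9886 + 0.2158i, |z|^2 = 1.0240
Iter 10: z = -0.0806 + -0.1242i, |z|^2 = 0.0219
Iter 11: z = -1.0204 + 0.3225i, |z|^2 = 1.1451
Iter 12: z = -0.0743 + -0.3557i, |z|^2 = 0.1320
Iter 13: z = -1.1324 + 0.3554i, |z|^2 = 1.4086
Iter 14: z = 0.1446 + -0.5023i, |z|^2 = 0.2732
Iter 15: z = -1.2429 + 0.1572i, |z|^2 = 1.5694
Iter 16: z = 0.5085 + -0.0883i, |z|^2 = 0.2664
Iter 17: z = -0.7606 + 0.2127i, |z|^2 = 0.6238
Iter 18: z = -0.4781 + -0.0210i, |z|^2 = 0.2290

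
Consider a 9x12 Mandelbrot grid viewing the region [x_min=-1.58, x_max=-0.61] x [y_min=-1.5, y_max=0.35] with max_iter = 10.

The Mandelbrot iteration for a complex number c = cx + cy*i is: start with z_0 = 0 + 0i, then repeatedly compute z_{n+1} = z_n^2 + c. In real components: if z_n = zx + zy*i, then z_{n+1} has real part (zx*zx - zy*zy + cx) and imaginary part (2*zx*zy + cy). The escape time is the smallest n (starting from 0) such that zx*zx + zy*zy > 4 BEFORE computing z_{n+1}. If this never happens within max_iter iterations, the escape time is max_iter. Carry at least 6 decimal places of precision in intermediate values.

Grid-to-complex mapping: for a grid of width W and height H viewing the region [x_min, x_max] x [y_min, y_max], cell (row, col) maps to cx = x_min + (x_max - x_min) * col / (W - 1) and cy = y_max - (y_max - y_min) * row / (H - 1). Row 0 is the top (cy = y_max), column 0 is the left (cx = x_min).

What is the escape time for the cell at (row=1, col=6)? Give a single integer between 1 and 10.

z_0 = 0 + 0i, c = -0.8525 + 0.1818i
Iter 1: z = -0.8525 + 0.1818i, |z|^2 = 0.7598
Iter 2: z = -0.1588 + -0.1282i, |z|^2 = 0.0416
Iter 3: z = -0.8437 + 0.2225i, |z|^2 = 0.7614
Iter 4: z = -0.1902 + -0.1937i, |z|^2 = 0.0737
Iter 5: z = -0.8538 + 0.2555i, |z|^2 = 0.7943
Iter 6: z = -0.1887 + -0.2545i, |z|^2 = 0.1004
Iter 7: z = -0.8816 + 0.2779i, |z|^2 = 0.8545
Iter 8: z = -0.1524 + -0.3081i, |z|^2 = 0.1182
Iter 9: z = -0.9242 + 0.2757i, |z|^2 = 0.9302

Answer: 10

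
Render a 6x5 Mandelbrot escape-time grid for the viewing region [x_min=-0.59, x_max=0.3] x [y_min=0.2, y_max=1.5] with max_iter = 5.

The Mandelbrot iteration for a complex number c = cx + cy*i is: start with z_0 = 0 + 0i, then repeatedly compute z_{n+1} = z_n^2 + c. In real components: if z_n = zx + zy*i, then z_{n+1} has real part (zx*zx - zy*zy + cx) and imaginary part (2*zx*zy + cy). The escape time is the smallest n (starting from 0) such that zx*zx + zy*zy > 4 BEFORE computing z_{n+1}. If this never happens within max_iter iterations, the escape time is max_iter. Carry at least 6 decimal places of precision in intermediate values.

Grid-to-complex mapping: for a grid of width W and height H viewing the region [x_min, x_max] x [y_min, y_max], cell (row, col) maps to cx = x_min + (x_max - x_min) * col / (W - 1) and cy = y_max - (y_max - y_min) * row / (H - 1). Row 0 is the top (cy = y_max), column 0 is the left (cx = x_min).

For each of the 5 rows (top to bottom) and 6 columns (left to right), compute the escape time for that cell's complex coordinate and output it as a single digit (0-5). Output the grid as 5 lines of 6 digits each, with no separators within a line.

Answer: 222222
334332
455554
555555
555555

Derivation:
(row=0, col=0): c = -0.5900 + 1.5000i → escape time 2
(row=0, col=1): c = -0.4120 + 1.5000i → escape time 2
(row=0, col=2): c = -0.2340 + 1.5000i → escape time 2
(row=0, col=3): c = -0.0560 + 1.5000i → escape time 2
(row=0, col=4): c = 0.1220 + 1.5000i → escape time 2
(row=0, col=5): c = 0.3000 + 1.5000i → escape time 2
(row=1, col=0): c = -0.5900 + 1.1750i → escape time 3
(row=1, col=1): c = -0.4120 + 1.1750i → escape time 3
(row=1, col=2): c = -0.2340 + 1.1750i → escape time 4
(row=1, col=3): c = -0.0560 + 1.1750i → escape time 3
(row=1, col=4): c = 0.1220 + 1.1750i → escape time 3
(row=1, col=5): c = 0.3000 + 1.1750i → escape time 2
(row=2, col=0): c = -0.5900 + 0.8500i → escape time 4
(row=2, col=1): c = -0.4120 + 0.8500i → escape time 5
(row=2, col=2): c = -0.2340 + 0.8500i → escape time 5
(row=2, col=3): c = -0.0560 + 0.8500i → escape time 5
(row=2, col=4): c = 0.1220 + 0.8500i → escape time 5
(row=2, col=5): c = 0.3000 + 0.8500i → escape time 4
(row=3, col=0): c = -0.5900 + 0.5250i → escape time 5
(row=3, col=1): c = -0.4120 + 0.5250i → escape time 5
(row=3, col=2): c = -0.2340 + 0.5250i → escape time 5
(row=3, col=3): c = -0.0560 + 0.5250i → escape time 5
(row=3, col=4): c = 0.1220 + 0.5250i → escape time 5
(row=3, col=5): c = 0.3000 + 0.5250i → escape time 5
(row=4, col=0): c = -0.5900 + 0.2000i → escape time 5
(row=4, col=1): c = -0.4120 + 0.2000i → escape time 5
(row=4, col=2): c = -0.2340 + 0.2000i → escape time 5
(row=4, col=3): c = -0.0560 + 0.2000i → escape time 5
(row=4, col=4): c = 0.1220 + 0.2000i → escape time 5
(row=4, col=5): c = 0.3000 + 0.2000i → escape time 5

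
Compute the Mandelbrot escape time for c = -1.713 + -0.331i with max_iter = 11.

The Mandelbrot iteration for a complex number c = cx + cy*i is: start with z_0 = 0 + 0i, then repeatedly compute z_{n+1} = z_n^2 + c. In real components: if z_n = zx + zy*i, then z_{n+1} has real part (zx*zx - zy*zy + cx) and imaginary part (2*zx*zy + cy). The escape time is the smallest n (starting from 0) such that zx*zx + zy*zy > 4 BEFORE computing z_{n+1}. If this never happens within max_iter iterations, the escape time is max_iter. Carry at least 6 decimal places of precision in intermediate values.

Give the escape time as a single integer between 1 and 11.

Answer: 4

Derivation:
z_0 = 0 + 0i, c = -1.7130 + -0.3310i
Iter 1: z = -1.7130 + -0.3310i, |z|^2 = 3.0439
Iter 2: z = 1.1118 + 0.8030i, |z|^2 = 1.8809
Iter 3: z = -1.1217 + 1.4546i, |z|^2 = 3.3740
Iter 4: z = -2.5706 + -3.5942i, |z|^2 = 19.5262
Escaped at iteration 4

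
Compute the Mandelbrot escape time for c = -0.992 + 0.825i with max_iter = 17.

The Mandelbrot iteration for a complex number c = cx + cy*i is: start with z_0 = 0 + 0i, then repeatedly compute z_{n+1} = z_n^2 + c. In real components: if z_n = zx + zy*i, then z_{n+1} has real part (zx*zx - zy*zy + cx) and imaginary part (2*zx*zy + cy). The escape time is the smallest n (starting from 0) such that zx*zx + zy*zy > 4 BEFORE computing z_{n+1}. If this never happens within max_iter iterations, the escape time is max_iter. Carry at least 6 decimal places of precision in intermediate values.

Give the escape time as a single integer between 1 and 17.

z_0 = 0 + 0i, c = -0.9920 + 0.8250i
Iter 1: z = -0.9920 + 0.8250i, |z|^2 = 1.6647
Iter 2: z = -0.6886 + -0.8118i, |z|^2 = 1.1331
Iter 3: z = -1.1769 + 1.9429i, |z|^2 = 5.1601
Escaped at iteration 3

Answer: 3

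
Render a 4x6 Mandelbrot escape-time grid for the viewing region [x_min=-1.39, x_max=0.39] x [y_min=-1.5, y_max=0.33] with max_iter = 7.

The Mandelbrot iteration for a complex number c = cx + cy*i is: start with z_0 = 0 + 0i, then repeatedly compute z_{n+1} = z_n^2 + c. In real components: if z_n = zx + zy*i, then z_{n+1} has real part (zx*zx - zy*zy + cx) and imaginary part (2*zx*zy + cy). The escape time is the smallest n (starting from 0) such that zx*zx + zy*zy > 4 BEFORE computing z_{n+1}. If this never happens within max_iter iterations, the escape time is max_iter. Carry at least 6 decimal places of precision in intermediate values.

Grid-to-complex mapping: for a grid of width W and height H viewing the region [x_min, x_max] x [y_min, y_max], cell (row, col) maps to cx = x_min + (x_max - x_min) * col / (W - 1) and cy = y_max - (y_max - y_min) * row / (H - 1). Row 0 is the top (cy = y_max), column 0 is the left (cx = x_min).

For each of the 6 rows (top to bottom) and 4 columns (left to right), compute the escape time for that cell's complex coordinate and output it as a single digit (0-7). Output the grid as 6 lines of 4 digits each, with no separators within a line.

Answer: 5777
7777
5777
3474
2362
1222

Derivation:
(row=0, col=0): c = -1.3900 + 0.3300i → escape time 5
(row=0, col=1): c = -0.7967 + 0.3300i → escape time 7
(row=0, col=2): c = -0.2033 + 0.3300i → escape time 7
(row=0, col=3): c = 0.3900 + 0.3300i → escape time 7
(row=1, col=0): c = -1.3900 + -0.0360i → escape time 7
(row=1, col=1): c = -0.7967 + -0.0360i → escape time 7
(row=1, col=2): c = -0.2033 + -0.0360i → escape time 7
(row=1, col=3): c = 0.3900 + -0.0360i → escape time 7
(row=2, col=0): c = -1.3900 + -0.4020i → escape time 5
(row=2, col=1): c = -0.7967 + -0.4020i → escape time 7
(row=2, col=2): c = -0.2033 + -0.4020i → escape time 7
(row=2, col=3): c = 0.3900 + -0.4020i → escape time 7
(row=3, col=0): c = -1.3900 + -0.7680i → escape time 3
(row=3, col=1): c = -0.7967 + -0.7680i → escape time 4
(row=3, col=2): c = -0.2033 + -0.7680i → escape time 7
(row=3, col=3): c = 0.3900 + -0.7680i → escape time 4
(row=4, col=0): c = -1.3900 + -1.1340i → escape time 2
(row=4, col=1): c = -0.7967 + -1.1340i → escape time 3
(row=4, col=2): c = -0.2033 + -1.1340i → escape time 6
(row=4, col=3): c = 0.3900 + -1.1340i → escape time 2
(row=5, col=0): c = -1.3900 + -1.5000i → escape time 1
(row=5, col=1): c = -0.7967 + -1.5000i → escape time 2
(row=5, col=2): c = -0.2033 + -1.5000i → escape time 2
(row=5, col=3): c = 0.3900 + -1.5000i → escape time 2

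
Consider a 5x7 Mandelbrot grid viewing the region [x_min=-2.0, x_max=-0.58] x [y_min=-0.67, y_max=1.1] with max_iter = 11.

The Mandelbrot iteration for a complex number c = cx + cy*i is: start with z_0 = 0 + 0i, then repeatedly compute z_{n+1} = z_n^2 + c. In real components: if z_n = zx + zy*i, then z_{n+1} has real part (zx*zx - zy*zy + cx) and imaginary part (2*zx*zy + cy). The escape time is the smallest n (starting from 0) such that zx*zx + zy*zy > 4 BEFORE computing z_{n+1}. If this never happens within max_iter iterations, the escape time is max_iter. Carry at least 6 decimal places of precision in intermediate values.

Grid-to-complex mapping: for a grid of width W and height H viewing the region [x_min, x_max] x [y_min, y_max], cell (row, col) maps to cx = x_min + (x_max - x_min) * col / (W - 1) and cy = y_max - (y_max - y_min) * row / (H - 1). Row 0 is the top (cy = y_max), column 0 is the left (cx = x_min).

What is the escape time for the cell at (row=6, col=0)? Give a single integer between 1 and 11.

Answer: 1

Derivation:
z_0 = 0 + 0i, c = -2.0000 + -0.6700i
Iter 1: z = -2.0000 + -0.6700i, |z|^2 = 4.4489
Escaped at iteration 1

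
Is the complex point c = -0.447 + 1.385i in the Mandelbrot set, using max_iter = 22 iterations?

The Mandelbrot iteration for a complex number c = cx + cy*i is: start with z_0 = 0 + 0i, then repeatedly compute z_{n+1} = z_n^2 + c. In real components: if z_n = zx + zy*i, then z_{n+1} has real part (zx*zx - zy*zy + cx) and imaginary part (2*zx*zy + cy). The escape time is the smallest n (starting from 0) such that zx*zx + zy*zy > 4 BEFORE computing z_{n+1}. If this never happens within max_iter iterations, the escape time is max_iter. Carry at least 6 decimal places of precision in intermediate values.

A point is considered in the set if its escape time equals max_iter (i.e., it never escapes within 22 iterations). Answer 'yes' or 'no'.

Answer: no

Derivation:
z_0 = 0 + 0i, c = -0.4470 + 1.3850i
Iter 1: z = -0.4470 + 1.3850i, |z|^2 = 2.1180
Iter 2: z = -2.1654 + 0.1468i, |z|^2 = 4.7106
Escaped at iteration 2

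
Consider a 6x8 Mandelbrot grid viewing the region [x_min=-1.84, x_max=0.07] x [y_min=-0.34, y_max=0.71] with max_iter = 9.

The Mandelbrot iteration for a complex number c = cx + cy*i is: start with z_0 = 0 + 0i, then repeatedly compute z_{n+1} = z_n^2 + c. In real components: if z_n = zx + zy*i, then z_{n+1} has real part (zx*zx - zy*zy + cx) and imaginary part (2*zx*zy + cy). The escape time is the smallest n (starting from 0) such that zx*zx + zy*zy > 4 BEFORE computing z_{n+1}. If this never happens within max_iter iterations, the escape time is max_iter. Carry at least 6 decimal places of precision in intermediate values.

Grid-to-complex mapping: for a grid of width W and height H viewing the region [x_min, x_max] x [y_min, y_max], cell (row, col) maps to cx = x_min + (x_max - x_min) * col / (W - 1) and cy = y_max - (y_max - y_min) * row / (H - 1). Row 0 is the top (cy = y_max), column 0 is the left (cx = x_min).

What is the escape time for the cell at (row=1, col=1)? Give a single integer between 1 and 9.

Answer: 3

Derivation:
z_0 = 0 + 0i, c = -1.4580 + 0.5600i
Iter 1: z = -1.4580 + 0.5600i, |z|^2 = 2.4394
Iter 2: z = 0.3542 + -1.0730i, |z|^2 = 1.2767
Iter 3: z = -2.4838 + -0.2000i, |z|^2 = 6.2093
Escaped at iteration 3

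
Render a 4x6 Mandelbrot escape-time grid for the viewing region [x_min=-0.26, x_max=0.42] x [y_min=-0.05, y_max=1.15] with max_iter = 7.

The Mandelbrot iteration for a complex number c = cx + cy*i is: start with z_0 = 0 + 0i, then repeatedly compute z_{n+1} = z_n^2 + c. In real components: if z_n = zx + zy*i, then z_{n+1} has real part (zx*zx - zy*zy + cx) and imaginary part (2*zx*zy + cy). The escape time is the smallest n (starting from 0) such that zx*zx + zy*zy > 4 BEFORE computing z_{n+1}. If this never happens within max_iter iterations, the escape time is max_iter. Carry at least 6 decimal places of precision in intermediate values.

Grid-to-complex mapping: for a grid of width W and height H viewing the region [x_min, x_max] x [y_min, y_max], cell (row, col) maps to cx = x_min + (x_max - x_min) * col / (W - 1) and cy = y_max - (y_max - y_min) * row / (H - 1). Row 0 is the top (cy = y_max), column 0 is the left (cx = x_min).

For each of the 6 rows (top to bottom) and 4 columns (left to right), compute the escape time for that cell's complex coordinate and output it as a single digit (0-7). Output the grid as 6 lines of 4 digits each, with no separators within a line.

Answer: 4432
7743
7776
7777
7777
7776

Derivation:
(row=0, col=0): c = -0.2600 + 1.1500i → escape time 4
(row=0, col=1): c = -0.0333 + 1.1500i → escape time 4
(row=0, col=2): c = 0.1933 + 1.1500i → escape time 3
(row=0, col=3): c = 0.4200 + 1.1500i → escape time 2
(row=1, col=0): c = -0.2600 + 0.9100i → escape time 7
(row=1, col=1): c = -0.0333 + 0.9100i → escape time 7
(row=1, col=2): c = 0.1933 + 0.9100i → escape time 4
(row=1, col=3): c = 0.4200 + 0.9100i → escape time 3
(row=2, col=0): c = -0.2600 + 0.6700i → escape time 7
(row=2, col=1): c = -0.0333 + 0.6700i → escape time 7
(row=2, col=2): c = 0.1933 + 0.6700i → escape time 7
(row=2, col=3): c = 0.4200 + 0.6700i → escape time 6
(row=3, col=0): c = -0.2600 + 0.4300i → escape time 7
(row=3, col=1): c = -0.0333 + 0.4300i → escape time 7
(row=3, col=2): c = 0.1933 + 0.4300i → escape time 7
(row=3, col=3): c = 0.4200 + 0.4300i → escape time 7
(row=4, col=0): c = -0.2600 + 0.1900i → escape time 7
(row=4, col=1): c = -0.0333 + 0.1900i → escape time 7
(row=4, col=2): c = 0.1933 + 0.1900i → escape time 7
(row=4, col=3): c = 0.4200 + 0.1900i → escape time 7
(row=5, col=0): c = -0.2600 + -0.0500i → escape time 7
(row=5, col=1): c = -0.0333 + -0.0500i → escape time 7
(row=5, col=2): c = 0.1933 + -0.0500i → escape time 7
(row=5, col=3): c = 0.4200 + -0.0500i → escape time 6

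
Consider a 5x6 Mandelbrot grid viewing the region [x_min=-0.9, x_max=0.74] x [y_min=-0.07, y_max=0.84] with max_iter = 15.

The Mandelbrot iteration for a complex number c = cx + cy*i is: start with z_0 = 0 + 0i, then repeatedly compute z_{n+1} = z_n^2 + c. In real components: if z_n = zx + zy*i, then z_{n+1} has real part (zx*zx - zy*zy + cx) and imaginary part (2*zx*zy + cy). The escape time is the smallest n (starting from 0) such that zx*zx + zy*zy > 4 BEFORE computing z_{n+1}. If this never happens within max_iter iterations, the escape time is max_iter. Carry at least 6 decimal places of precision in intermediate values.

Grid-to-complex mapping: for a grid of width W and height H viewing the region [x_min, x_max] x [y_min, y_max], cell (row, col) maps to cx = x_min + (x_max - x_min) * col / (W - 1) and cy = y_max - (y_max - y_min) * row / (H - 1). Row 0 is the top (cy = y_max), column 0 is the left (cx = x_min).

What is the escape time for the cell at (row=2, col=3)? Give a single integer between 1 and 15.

z_0 = 0 + 0i, c = 0.3300 + 0.4760i
Iter 1: z = 0.3300 + 0.4760i, |z|^2 = 0.3355
Iter 2: z = 0.2123 + 0.7902i, |z|^2 = 0.6694
Iter 3: z = -0.2493 + 0.8115i, |z|^2 = 0.7207
Iter 4: z = -0.2665 + 0.0714i, |z|^2 = 0.0761
Iter 5: z = 0.3959 + 0.4379i, |z|^2 = 0.3485
Iter 6: z = 0.2949 + 0.8228i, |z|^2 = 0.7639
Iter 7: z = -0.2599 + 0.9613i, |z|^2 = 0.9917
Iter 8: z = -0.5266 + -0.0238i, |z|^2 = 0.2779
Iter 9: z = 0.6067 + 0.5011i, |z|^2 = 0.6192
Iter 10: z = 0.4471 + 1.0840i, |z|^2 = 1.3750
Iter 11: z = -0.6453 + 1.4453i, |z|^2 = 2.5052
Iter 12: z = -1.3425 + -1.3891i, |z|^2 = 3.7319
Iter 13: z = 0.2025 + 4.2058i, |z|^2 = 17.7294
Escaped at iteration 13

Answer: 13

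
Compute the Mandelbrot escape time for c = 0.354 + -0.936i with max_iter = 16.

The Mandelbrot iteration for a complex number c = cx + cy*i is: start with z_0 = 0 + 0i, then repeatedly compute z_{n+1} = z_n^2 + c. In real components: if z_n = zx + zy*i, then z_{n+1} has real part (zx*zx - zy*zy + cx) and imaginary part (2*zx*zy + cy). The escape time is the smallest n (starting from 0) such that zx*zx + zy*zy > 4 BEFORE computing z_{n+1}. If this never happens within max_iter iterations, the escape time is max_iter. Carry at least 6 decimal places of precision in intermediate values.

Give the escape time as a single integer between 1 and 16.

z_0 = 0 + 0i, c = 0.3540 + -0.9360i
Iter 1: z = 0.3540 + -0.9360i, |z|^2 = 1.0014
Iter 2: z = -0.3968 + -1.5987i, |z|^2 = 2.7132
Iter 3: z = -2.0444 + 0.3327i, |z|^2 = 4.2901
Escaped at iteration 3

Answer: 3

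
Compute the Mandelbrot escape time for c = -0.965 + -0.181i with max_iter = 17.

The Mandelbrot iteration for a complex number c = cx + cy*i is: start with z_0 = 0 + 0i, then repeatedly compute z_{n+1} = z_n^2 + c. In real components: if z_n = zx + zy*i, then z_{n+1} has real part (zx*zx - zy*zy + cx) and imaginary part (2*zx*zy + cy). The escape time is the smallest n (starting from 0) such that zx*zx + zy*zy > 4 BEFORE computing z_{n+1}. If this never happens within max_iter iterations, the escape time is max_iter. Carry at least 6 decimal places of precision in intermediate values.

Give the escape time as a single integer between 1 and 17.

z_0 = 0 + 0i, c = -0.9650 + -0.1810i
Iter 1: z = -0.9650 + -0.1810i, |z|^2 = 0.9640
Iter 2: z = -0.0665 + 0.1683i, |z|^2 = 0.0328
Iter 3: z = -0.9889 + -0.2034i, |z|^2 = 1.0193
Iter 4: z = -0.0284 + 0.2213i, |z|^2 = 0.0498
Iter 5: z = -1.0132 + -0.1936i, |z|^2 = 1.0640
Iter 6: z = 0.0240 + 0.2113i, |z|^2 = 0.0452
Iter 7: z = -1.0091 + -0.1709i, |z|^2 = 1.0474
Iter 8: z = 0.0240 + 0.1638i, |z|^2 = 0.0274
Iter 9: z = -0.9913 + -0.1731i, |z|^2 = 1.0126
Iter 10: z = -0.0124 + 0.1622i, |z|^2 = 0.0265
Iter 11: z = -0.9912 + -0.1850i, |z|^2 = 1.0167
Iter 12: z = -0.0168 + 0.1858i, |z|^2 = 0.0348
Iter 13: z = -0.9992 + -0.1872i, |z|^2 = 1.0335
Iter 14: z = -0.0016 + 0.1932i, |z|^2 = 0.0373
Iter 15: z = -1.0023 + -0.1816i, |z|^2 = 1.0376
Iter 16: z = 0.0067 + 0.1831i, |z|^2 = 0.0336

Answer: 17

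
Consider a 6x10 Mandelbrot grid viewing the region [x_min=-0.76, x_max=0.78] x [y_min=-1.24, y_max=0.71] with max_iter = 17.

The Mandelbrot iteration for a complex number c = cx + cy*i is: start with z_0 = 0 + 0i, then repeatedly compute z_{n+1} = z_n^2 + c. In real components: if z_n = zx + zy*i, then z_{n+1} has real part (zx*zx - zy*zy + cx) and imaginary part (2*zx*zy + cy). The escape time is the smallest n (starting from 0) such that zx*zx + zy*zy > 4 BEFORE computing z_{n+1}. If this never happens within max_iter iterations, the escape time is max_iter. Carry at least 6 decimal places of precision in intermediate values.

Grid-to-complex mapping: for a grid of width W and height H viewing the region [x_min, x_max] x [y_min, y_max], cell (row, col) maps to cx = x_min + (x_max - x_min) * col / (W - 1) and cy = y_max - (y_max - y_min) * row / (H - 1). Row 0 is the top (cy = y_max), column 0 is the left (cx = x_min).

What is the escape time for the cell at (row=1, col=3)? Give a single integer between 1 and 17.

z_0 = 0 + 0i, c = 0.1640 + 0.4933i
Iter 1: z = 0.1640 + 0.4933i, |z|^2 = 0.2703
Iter 2: z = -0.0525 + 0.6551i, |z|^2 = 0.4320
Iter 3: z = -0.2625 + 0.4246i, |z|^2 = 0.2491
Iter 4: z = 0.0526 + 0.2705i, |z|^2 = 0.0759
Iter 5: z = 0.0936 + 0.5218i, |z|^2 = 0.2810
Iter 6: z = -0.0995 + 0.5910i, |z|^2 = 0.3592
Iter 7: z = -0.1754 + 0.3757i, |z|^2 = 0.1719
Iter 8: z = 0.0536 + 0.3615i, |z|^2 = 0.1336
Iter 9: z = 0.0362 + 0.5321i, |z|^2 = 0.2844
Iter 10: z = -0.1178 + 0.5318i, |z|^2 = 0.2967
Iter 11: z = -0.1050 + 0.3680i, |z|^2 = 0.1464
Iter 12: z = 0.0396 + 0.4161i, |z|^2 = 0.1747
Iter 13: z = -0.0076 + 0.5263i, |z|^2 = 0.2770
Iter 14: z = -0.1129 + 0.4854i, |z|^2 = 0.2483
Iter 15: z = -0.0588 + 0.3837i, |z|^2 = 0.1507
Iter 16: z = 0.0202 + 0.4482i, |z|^2 = 0.2013

Answer: 17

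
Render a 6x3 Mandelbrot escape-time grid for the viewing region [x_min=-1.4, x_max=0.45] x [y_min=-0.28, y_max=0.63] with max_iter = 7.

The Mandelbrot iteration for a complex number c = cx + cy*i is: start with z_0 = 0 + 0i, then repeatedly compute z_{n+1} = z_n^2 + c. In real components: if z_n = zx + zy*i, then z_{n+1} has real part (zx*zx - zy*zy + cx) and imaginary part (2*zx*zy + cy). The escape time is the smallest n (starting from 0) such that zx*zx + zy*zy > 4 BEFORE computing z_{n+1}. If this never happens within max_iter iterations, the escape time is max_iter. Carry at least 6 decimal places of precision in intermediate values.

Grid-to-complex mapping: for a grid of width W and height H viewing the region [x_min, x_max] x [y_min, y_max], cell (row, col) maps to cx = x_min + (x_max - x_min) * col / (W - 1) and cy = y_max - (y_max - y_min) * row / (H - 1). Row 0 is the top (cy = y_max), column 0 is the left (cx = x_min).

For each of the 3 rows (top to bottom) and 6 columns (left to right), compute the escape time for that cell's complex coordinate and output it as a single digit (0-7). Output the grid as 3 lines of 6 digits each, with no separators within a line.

(row=0, col=0): c = -1.4000 + 0.6300i → escape time 3
(row=0, col=1): c = -1.0300 + 0.6300i → escape time 4
(row=0, col=2): c = -0.6600 + 0.6300i → escape time 7
(row=0, col=3): c = -0.2900 + 0.6300i → escape time 7
(row=0, col=4): c = 0.0800 + 0.6300i → escape time 7
(row=0, col=5): c = 0.4500 + 0.6300i → escape time 5
(row=1, col=0): c = -1.4000 + 0.1750i → escape time 7
(row=1, col=1): c = -1.0300 + 0.1750i → escape time 7
(row=1, col=2): c = -0.6600 + 0.1750i → escape time 7
(row=1, col=3): c = -0.2900 + 0.1750i → escape time 7
(row=1, col=4): c = 0.0800 + 0.1750i → escape time 7
(row=1, col=5): c = 0.4500 + 0.1750i → escape time 7
(row=2, col=0): c = -1.4000 + -0.2800i → escape time 5
(row=2, col=1): c = -1.0300 + -0.2800i → escape time 7
(row=2, col=2): c = -0.6600 + -0.2800i → escape time 7
(row=2, col=3): c = -0.2900 + -0.2800i → escape time 7
(row=2, col=4): c = 0.0800 + -0.2800i → escape time 7
(row=2, col=5): c = 0.4500 + -0.2800i → escape time 7

Answer: 347775
777777
577777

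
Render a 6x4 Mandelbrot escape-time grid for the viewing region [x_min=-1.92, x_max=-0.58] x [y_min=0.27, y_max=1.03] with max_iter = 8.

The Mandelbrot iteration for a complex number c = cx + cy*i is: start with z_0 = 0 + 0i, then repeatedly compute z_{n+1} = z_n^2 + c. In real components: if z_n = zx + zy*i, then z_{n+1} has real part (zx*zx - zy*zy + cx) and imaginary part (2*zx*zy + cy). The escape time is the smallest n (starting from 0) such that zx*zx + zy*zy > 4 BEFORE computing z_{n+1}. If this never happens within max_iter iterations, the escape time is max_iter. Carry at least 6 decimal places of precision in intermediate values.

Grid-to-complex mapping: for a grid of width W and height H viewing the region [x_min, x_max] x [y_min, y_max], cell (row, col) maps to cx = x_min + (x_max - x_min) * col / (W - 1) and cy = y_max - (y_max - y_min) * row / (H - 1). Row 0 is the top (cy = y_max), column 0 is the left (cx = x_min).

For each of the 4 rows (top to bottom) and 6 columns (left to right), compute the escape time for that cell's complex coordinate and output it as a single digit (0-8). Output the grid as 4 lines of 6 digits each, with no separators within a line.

(row=0, col=0): c = -1.9200 + 1.0300i → escape time 1
(row=0, col=1): c = -1.6520 + 1.0300i → escape time 2
(row=0, col=2): c = -1.3840 + 1.0300i → escape time 3
(row=0, col=3): c = -1.1160 + 1.0300i → escape time 3
(row=0, col=4): c = -0.8480 + 1.0300i → escape time 3
(row=0, col=5): c = -0.5800 + 1.0300i → escape time 4
(row=1, col=0): c = -1.9200 + 0.7767i → escape time 1
(row=1, col=1): c = -1.6520 + 0.7767i → escape time 3
(row=1, col=2): c = -1.3840 + 0.7767i → escape time 3
(row=1, col=3): c = -1.1160 + 0.7767i → escape time 3
(row=1, col=4): c = -0.8480 + 0.7767i → escape time 4
(row=1, col=5): c = -0.5800 + 0.7767i → escape time 5
(row=2, col=0): c = -1.9200 + 0.5233i → escape time 2
(row=2, col=1): c = -1.6520 + 0.5233i → escape time 3
(row=2, col=2): c = -1.3840 + 0.5233i → escape time 3
(row=2, col=3): c = -1.1160 + 0.5233i → escape time 5
(row=2, col=4): c = -0.8480 + 0.5233i → escape time 5
(row=2, col=5): c = -0.5800 + 0.5233i → escape time 8
(row=3, col=0): c = -1.9200 + 0.2700i → escape time 3
(row=3, col=1): c = -1.6520 + 0.2700i → escape time 4
(row=3, col=2): c = -1.3840 + 0.2700i → escape time 6
(row=3, col=3): c = -1.1160 + 0.2700i → escape time 8
(row=3, col=4): c = -0.8480 + 0.2700i → escape time 8
(row=3, col=5): c = -0.5800 + 0.2700i → escape time 8

Answer: 123334
133345
233558
346888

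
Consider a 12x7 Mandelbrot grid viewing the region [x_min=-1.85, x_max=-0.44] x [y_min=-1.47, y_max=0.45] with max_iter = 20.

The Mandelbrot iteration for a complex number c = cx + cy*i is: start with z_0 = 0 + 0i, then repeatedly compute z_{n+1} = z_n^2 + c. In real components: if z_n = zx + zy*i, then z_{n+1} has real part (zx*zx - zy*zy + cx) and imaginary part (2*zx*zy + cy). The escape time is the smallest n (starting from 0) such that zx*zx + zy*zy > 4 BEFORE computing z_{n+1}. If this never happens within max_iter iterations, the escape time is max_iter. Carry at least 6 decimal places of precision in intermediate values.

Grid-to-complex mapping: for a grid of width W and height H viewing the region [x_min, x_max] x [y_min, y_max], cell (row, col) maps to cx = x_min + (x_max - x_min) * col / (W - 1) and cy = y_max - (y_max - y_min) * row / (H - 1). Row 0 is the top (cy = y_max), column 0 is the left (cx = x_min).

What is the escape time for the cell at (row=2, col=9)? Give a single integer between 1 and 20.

z_0 = 0 + 0i, c = -0.6964 + -0.1900i
Iter 1: z = -0.6964 + -0.1900i, |z|^2 = 0.5210
Iter 2: z = -0.2475 + 0.0746i, |z|^2 = 0.0668
Iter 3: z = -0.6407 + -0.2269i, |z|^2 = 0.4619
Iter 4: z = -0.3374 + 0.1008i, |z|^2 = 0.1240
Iter 5: z = -0.5927 + -0.2580i, |z|^2 = 0.4178
Iter 6: z = -0.4117 + 0.1158i, |z|^2 = 0.1829
Iter 7: z = -0.5403 + -0.2854i, |z|^2 = 0.3734
Iter 8: z = -0.4859 + 0.1184i, |z|^2 = 0.2501
Iter 9: z = -0.4743 + -0.3050i, |z|^2 = 0.3180
Iter 10: z = -0.5645 + 0.0993i, |z|^2 = 0.3285
Iter 11: z = -0.3876 + -0.3022i, |z|^2 = 0.2416
Iter 12: z = -0.6374 + 0.0442i, |z|^2 = 0.4082
Iter 13: z = -0.2920 + -0.2464i, |z|^2 = 0.1460
Iter 14: z = -0.6718 + -0.0461i, |z|^2 = 0.4534
Iter 15: z = -0.2472 + -0.1281i, |z|^2 = 0.0775
Iter 16: z = -0.6517 + -0.1267i, |z|^2 = 0.4407
Iter 17: z = -0.2877 + -0.0249i, |z|^2 = 0.0834
Iter 18: z = -0.6142 + -0.1757i, |z|^2 = 0.4081
Iter 19: z = -0.3500 + 0.0258i, |z|^2 = 0.1232

Answer: 20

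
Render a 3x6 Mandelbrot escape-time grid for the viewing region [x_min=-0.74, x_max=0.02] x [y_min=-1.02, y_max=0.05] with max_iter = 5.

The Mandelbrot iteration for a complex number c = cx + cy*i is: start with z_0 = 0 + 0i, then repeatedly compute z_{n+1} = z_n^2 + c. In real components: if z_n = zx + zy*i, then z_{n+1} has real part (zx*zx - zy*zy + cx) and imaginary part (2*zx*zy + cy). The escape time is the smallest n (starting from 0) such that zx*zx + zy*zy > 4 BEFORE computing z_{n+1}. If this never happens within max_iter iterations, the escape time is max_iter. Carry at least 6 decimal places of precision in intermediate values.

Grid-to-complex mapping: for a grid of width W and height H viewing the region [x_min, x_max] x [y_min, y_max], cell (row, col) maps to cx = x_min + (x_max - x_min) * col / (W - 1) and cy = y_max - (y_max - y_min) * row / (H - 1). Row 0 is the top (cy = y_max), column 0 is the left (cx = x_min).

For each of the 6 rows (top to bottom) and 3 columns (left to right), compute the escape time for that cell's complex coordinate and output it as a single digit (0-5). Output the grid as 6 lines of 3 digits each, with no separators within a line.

(row=0, col=0): c = -0.7400 + 0.0500i → escape time 5
(row=0, col=1): c = -0.3600 + 0.0500i → escape time 5
(row=0, col=2): c = 0.0200 + 0.0500i → escape time 5
(row=1, col=0): c = -0.7400 + -0.1640i → escape time 5
(row=1, col=1): c = -0.3600 + -0.1640i → escape time 5
(row=1, col=2): c = 0.0200 + -0.1640i → escape time 5
(row=2, col=0): c = -0.7400 + -0.3780i → escape time 5
(row=2, col=1): c = -0.3600 + -0.3780i → escape time 5
(row=2, col=2): c = 0.0200 + -0.3780i → escape time 5
(row=3, col=0): c = -0.7400 + -0.5920i → escape time 5
(row=3, col=1): c = -0.3600 + -0.5920i → escape time 5
(row=3, col=2): c = 0.0200 + -0.5920i → escape time 5
(row=4, col=0): c = -0.7400 + -0.8060i → escape time 4
(row=4, col=1): c = -0.3600 + -0.8060i → escape time 5
(row=4, col=2): c = 0.0200 + -0.8060i → escape time 5
(row=5, col=0): c = -0.7400 + -1.0200i → escape time 3
(row=5, col=1): c = -0.3600 + -1.0200i → escape time 5
(row=5, col=2): c = 0.0200 + -1.0200i → escape time 5

Answer: 555
555
555
555
455
355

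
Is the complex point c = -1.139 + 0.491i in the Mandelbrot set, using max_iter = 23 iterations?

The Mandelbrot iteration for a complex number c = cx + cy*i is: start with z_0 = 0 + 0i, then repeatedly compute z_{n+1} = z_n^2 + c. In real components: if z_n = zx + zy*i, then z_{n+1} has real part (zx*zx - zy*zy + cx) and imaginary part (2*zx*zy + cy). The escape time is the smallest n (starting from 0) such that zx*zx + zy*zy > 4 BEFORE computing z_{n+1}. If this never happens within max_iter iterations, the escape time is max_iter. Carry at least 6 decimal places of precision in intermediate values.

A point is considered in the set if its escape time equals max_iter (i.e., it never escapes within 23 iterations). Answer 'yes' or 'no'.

Answer: no

Derivation:
z_0 = 0 + 0i, c = -1.1390 + 0.4910i
Iter 1: z = -1.1390 + 0.4910i, |z|^2 = 1.5384
Iter 2: z = -0.0828 + -0.6275i, |z|^2 = 0.4006
Iter 3: z = -1.5259 + 0.5949i, |z|^2 = 2.6822
Iter 4: z = 0.8355 + -1.3244i, |z|^2 = 2.4522
Iter 5: z = -2.1950 + -1.7221i, |z|^2 = 7.7837
Escaped at iteration 5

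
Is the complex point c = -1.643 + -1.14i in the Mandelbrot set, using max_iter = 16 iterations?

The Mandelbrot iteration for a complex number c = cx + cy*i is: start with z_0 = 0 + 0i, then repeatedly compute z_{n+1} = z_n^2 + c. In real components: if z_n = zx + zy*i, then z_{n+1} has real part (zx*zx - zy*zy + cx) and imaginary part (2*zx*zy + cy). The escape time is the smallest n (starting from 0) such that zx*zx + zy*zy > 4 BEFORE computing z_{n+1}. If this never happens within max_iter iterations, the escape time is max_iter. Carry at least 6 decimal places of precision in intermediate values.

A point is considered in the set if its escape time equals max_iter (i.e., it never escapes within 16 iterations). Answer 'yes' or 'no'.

z_0 = 0 + 0i, c = -1.6430 + -1.1400i
Iter 1: z = -1.6430 + -1.1400i, |z|^2 = 3.9990
Iter 2: z = -0.2432 + 2.6060i, |z|^2 = 6.8506
Escaped at iteration 2

Answer: no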